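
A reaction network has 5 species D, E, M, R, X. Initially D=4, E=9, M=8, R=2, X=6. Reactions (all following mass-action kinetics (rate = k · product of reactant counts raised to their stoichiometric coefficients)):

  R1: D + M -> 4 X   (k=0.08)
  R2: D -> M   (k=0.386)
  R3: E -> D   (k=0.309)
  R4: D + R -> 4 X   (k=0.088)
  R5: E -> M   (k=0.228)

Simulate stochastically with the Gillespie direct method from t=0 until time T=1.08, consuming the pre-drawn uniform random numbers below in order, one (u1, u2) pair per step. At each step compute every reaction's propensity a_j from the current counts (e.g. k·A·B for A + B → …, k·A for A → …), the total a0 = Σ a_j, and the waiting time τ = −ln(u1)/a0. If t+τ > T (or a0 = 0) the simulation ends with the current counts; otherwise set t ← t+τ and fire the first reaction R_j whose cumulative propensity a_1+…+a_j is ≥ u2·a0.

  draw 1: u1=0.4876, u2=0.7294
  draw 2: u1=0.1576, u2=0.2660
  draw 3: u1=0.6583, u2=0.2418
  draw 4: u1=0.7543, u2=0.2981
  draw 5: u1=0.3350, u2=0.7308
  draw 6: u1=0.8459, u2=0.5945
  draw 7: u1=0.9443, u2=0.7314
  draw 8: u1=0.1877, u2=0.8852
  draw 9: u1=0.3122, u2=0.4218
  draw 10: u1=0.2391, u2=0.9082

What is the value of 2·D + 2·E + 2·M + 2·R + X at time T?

Check how each reaction changes W = 2·D + 2·E + 2·M + 2·R + X (weight of products minus weight of reactants):
R1: D + M -> 4 X: (1·4) − (2·1 + 2·1) = 4 − 4 = 0
R2: D -> M: (2·1) − (2·1) = 2 − 2 = 0
R3: E -> D: (2·1) − (2·1) = 2 − 2 = 0
R4: D + R -> 4 X: (1·4) − (2·1 + 2·1) = 4 − 4 = 0
R5: E -> M: (2·1) − (2·1) = 2 − 2 = 0
Every reaction leaves W unchanged, so W is conserved and no simulation is needed: W(T) = W(0) = 2·4 + 2·9 + 2·8 + 2·2 + 6 = 52

Value at T = 52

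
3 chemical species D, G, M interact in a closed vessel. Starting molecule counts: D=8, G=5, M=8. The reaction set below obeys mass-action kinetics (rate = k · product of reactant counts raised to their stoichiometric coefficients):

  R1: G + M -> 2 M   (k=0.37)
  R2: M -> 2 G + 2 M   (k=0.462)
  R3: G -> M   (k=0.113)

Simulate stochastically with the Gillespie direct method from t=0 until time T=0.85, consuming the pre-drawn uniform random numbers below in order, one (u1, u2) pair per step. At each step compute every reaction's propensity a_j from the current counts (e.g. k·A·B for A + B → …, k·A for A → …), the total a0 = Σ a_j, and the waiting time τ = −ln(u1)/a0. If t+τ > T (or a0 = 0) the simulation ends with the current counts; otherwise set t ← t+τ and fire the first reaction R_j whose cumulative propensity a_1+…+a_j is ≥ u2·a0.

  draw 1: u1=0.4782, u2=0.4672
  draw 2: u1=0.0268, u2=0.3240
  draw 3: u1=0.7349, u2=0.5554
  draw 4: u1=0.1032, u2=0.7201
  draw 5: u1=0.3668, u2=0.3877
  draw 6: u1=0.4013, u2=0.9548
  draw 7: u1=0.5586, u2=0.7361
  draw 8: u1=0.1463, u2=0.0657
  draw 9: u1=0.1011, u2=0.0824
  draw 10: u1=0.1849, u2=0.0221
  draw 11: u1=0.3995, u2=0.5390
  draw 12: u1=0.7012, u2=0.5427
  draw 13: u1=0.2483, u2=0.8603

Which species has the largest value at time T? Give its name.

t=0.000: D=8 G=5 M=8
Draw 1: a1=14.800, a2=3.696, a3=0.565, a0=19.061; τ=−ln(0.4782)/19.061=0.039 → t=0.039; u2·a0=0.4672·19.061=8.905 ≤ a1=14.800 → R1 fires; D=8 G=4 M=9
Draw 2: a1=13.320, a2=4.158, a3=0.452, a0=17.930; τ=−ln(0.0268)/17.930=0.202 → t=0.241; u2·a0=0.3240·17.930=5.809 ≤ a1=13.320 → R1 fires; D=8 G=3 M=10
Draw 3: a1=11.100, a2=4.620, a3=0.339, a0=16.059; τ=−ln(0.7349)/16.059=0.019 → t=0.260; u2·a0=0.5554·16.059=8.919 ≤ a1=11.100 → R1 fires; D=8 G=2 M=11
Draw 4: a1=8.140, a2=5.082, a3=0.226, a0=13.448; τ=−ln(0.1032)/13.448=0.169 → t=0.429; u2·a0=0.7201·13.448=9.684; a1=8.140 < 9.684 ≤ a1+a2=13.222 → R2 fires; D=8 G=4 M=12
Draw 5: a1=17.760, a2=5.544, a3=0.452, a0=23.756; τ=−ln(0.3668)/23.756=0.042 → t=0.471; u2·a0=0.3877·23.756=9.210 ≤ a1=17.760 → R1 fires; D=8 G=3 M=13
Draw 6: a1=14.430, a2=6.006, a3=0.339, a0=20.775; τ=−ln(0.4013)/20.775=0.044 → t=0.515; u2·a0=0.9548·20.775=19.836; a1=14.430 < 19.836 ≤ a1+a2=20.436 → R2 fires; D=8 G=5 M=14
Draw 7: a1=25.900, a2=6.468, a3=0.565, a0=32.933; τ=−ln(0.5586)/32.933=0.018 → t=0.532; u2·a0=0.7361·32.933=24.242 ≤ a1=25.900 → R1 fires; D=8 G=4 M=15
Draw 8: a1=22.200, a2=6.930, a3=0.452, a0=29.582; τ=−ln(0.1463)/29.582=0.065 → t=0.597; u2·a0=0.0657·29.582=1.944 ≤ a1=22.200 → R1 fires; D=8 G=3 M=16
Draw 9: a1=17.760, a2=7.392, a3=0.339, a0=25.491; τ=−ln(0.1011)/25.491=0.090 → t=0.687; u2·a0=0.0824·25.491=2.100 ≤ a1=17.760 → R1 fires; D=8 G=2 M=17
Draw 10: a1=12.580, a2=7.854, a3=0.226, a0=20.660; τ=−ln(0.1849)/20.660=0.082 → t=0.769; u2·a0=0.0221·20.660=0.457 ≤ a1=12.580 → R1 fires; D=8 G=1 M=18
Draw 11: a1=6.660, a2=8.316, a3=0.113, a0=15.089; τ=−ln(0.3995)/15.089=0.061 → t=0.830; u2·a0=0.5390·15.089=8.133; a1=6.660 < 8.133 ≤ a1+a2=14.976 → R2 fires; D=8 G=3 M=19
Draw 12: a1=21.090, a2=8.778, a3=0.339, a0=30.207; τ=−ln(0.7012)/30.207=0.012 → t=0.842; u2·a0=0.5427·30.207=16.393 ≤ a1=21.090 → R1 fires; D=8 G=2 M=20
Draw 13: a1=14.800, a2=9.240, a3=0.226, a0=24.266; τ=−ln(0.2483)/24.266=0.057 → t=0.899 > T=0.85: stop.
At T=0.85: D=8 G=2 M=20; the largest is M.

Dominant species at T: M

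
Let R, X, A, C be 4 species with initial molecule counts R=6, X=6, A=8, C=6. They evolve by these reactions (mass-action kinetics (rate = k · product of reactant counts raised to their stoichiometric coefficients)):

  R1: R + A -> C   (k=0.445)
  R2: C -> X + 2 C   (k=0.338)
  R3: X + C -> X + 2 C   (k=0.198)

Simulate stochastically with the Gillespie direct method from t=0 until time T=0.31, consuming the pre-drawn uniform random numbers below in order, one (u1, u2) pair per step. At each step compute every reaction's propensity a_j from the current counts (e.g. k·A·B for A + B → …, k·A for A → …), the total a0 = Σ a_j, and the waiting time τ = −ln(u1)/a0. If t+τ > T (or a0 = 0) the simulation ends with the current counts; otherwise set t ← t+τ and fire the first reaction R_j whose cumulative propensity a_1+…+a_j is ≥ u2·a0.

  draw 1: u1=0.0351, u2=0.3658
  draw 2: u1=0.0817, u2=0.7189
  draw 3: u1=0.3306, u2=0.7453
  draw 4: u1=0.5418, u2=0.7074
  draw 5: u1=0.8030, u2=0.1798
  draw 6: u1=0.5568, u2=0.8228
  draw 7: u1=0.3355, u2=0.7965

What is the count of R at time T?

t=0.000: R=6 X=6 A=8 C=6
Draw 1: a1=21.360, a2=2.028, a3=7.128, a0=30.516; τ=−ln(0.0351)/30.516=0.110 → t=0.110; u2·a0=0.3658·30.516=11.163 ≤ a1=21.360 → R1 fires; R=5 X=6 A=7 C=7
Draw 2: a1=15.575, a2=2.366, a3=8.316, a0=26.257; τ=−ln(0.0817)/26.257=0.095 → t=0.205; u2·a0=0.7189·26.257=18.876; a1+a2=17.941 < 18.876 ≤ a1+…+a3=26.257 → R3 fires; R=5 X=6 A=7 C=8
Draw 3: a1=15.575, a2=2.704, a3=9.504, a0=27.783; τ=−ln(0.3306)/27.783=0.040 → t=0.245; u2·a0=0.7453·27.783=20.707; a1+a2=18.279 < 20.707 ≤ a1+…+a3=27.783 → R3 fires; R=5 X=6 A=7 C=9
Draw 4: a1=15.575, a2=3.042, a3=10.692, a0=29.309; τ=−ln(0.5418)/29.309=0.021 → t=0.266; u2·a0=0.7074·29.309=20.733; a1+a2=18.617 < 20.733 ≤ a1+…+a3=29.309 → R3 fires; R=5 X=6 A=7 C=10
Draw 5: a1=15.575, a2=3.380, a3=11.880, a0=30.835; τ=−ln(0.8030)/30.835=0.007 → t=0.273; u2·a0=0.1798·30.835=5.544 ≤ a1=15.575 → R1 fires; R=4 X=6 A=6 C=11
Draw 6: a1=10.680, a2=3.718, a3=13.068, a0=27.466; τ=−ln(0.5568)/27.466=0.021 → t=0.294; u2·a0=0.8228·27.466=22.599; a1+a2=14.398 < 22.599 ≤ a1+…+a3=27.466 → R3 fires; R=4 X=6 A=6 C=12
Draw 7: a1=10.680, a2=4.056, a3=14.256, a0=28.992; τ=−ln(0.3355)/28.992=0.038 → t=0.332 > T=0.31: stop.
Read off R at T=0.31: 4

R at T = 4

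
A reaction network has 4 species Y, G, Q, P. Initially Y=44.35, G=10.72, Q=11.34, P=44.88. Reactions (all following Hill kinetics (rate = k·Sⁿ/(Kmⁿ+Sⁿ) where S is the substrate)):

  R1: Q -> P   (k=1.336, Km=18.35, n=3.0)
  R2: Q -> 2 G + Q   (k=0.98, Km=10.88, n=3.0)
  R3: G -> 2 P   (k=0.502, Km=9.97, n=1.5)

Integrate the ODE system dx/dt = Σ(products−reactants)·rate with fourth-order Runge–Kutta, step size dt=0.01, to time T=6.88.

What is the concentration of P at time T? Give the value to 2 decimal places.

RK4 with dt=0.01: 688 steps to T=6.88. Trajectory (selected grid times):
t=0.00: Y=44.35 G=10.72 Q=11.34 P=44.88
t=0.76: Y=44.35 G=11.30 Q=11.15 P=45.48
t=1.53: Y=44.35 G=11.85 Q=10.97 P=46.09
t=2.29: Y=44.35 G=12.38 Q=10.79 P=46.71
t=3.06: Y=44.35 G=12.89 Q=10.62 P=47.33
t=3.82: Y=44.35 G=13.37 Q=10.46 P=47.95
t=4.59: Y=44.35 G=13.83 Q=10.30 P=48.58
t=5.35: Y=44.35 G=14.27 Q=10.15 P=49.21
t=6.12: Y=44.35 G=14.69 Q=10.00 P=49.85
t=6.88: Y=44.35 G=15.09 Q=9.87 P=50.48
Read off P at T=6.88: 50.48

P at T = 50.48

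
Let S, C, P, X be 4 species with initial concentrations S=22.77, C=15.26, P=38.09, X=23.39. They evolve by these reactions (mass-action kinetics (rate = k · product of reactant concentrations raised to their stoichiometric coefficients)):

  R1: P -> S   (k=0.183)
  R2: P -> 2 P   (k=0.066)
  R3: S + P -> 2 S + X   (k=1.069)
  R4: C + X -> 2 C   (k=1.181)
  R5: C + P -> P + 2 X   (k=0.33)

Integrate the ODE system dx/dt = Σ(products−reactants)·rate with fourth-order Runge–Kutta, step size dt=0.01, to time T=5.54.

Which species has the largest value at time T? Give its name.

Dominant species at T: C

RK4 with dt=0.01: 554 steps to T=5.54. Trajectory (selected grid times):
t=0.00: S=22.77 C=15.26 P=38.09 X=23.39
t=0.62: S=60.92 C=85.37 P=0.00 X=0.00
t=1.23: S=60.92 C=85.37 P=0.00 X=0.00
t=1.85: S=60.92 C=85.37 P=0.00 X=0.00
t=2.46: S=60.92 C=85.37 P=0.00 X=0.00
t=3.08: S=60.92 C=85.37 P=0.00 X=0.00
t=3.69: S=60.92 C=85.37 P=0.00 X=0.00
t=4.31: S=60.92 C=85.37 P=0.00 X=0.00
t=4.92: S=60.92 C=85.37 P=0.00 X=0.00
t=5.54: S=60.92 C=85.37 P=0.00 X=0.00
At T=5.54: S=60.92 C=85.37 P=0.00 X=0.00; the largest is C.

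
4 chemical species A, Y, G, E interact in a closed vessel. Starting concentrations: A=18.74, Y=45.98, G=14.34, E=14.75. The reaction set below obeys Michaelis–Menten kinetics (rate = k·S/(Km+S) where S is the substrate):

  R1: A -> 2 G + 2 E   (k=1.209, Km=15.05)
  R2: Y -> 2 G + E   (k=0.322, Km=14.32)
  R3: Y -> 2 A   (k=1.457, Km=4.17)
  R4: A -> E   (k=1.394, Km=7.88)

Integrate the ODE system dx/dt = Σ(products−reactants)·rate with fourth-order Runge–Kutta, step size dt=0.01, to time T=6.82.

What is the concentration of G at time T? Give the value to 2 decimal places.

G at T = 27.35

RK4 with dt=0.01: 682 steps to T=6.82. Trajectory (selected grid times):
t=0.00: A=18.74 Y=45.98 G=14.34 E=14.75
t=0.76: A=19.50 Y=44.78 G=15.74 E=16.71
t=1.52: A=20.25 Y=43.58 G=17.16 E=18.70
t=2.27: A=20.96 Y=42.41 G=18.57 E=20.69
t=3.03: A=21.66 Y=41.22 G=20.01 E=22.72
t=3.79: A=22.34 Y=40.03 G=21.46 E=24.77
t=4.55: A=23.01 Y=38.85 G=22.92 E=26.84
t=5.30: A=23.65 Y=37.69 G=24.38 E=28.90
t=6.06: A=24.27 Y=36.52 G=25.86 E=31.01
t=6.82: A=24.89 Y=35.35 G=27.35 E=33.12
Read off G at T=6.82: 27.35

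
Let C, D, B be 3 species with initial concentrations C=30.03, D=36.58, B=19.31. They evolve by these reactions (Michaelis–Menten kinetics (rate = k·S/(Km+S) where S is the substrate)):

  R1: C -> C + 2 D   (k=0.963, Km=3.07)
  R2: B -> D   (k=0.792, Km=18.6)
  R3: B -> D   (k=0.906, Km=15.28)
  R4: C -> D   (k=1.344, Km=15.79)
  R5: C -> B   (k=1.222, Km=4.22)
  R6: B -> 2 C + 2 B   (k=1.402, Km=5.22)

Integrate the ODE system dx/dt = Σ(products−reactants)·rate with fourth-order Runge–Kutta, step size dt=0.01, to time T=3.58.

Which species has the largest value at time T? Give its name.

Dominant species at T: D

RK4 with dt=0.01: 358 steps to T=3.58. Trajectory (selected grid times):
t=0.00: C=30.03 D=36.58 B=19.31
t=0.40: C=30.13 D=38.00 B=19.82
t=0.80: C=30.24 D=39.42 B=20.32
t=1.19: C=30.35 D=40.81 B=20.81
t=1.59: C=30.47 D=42.24 B=21.31
t=1.99: C=30.59 D=43.68 B=21.81
t=2.39: C=30.71 D=45.12 B=22.31
t=2.78: C=30.83 D=46.53 B=22.79
t=3.18: C=30.96 D=47.98 B=23.28
t=3.58: C=31.09 D=49.43 B=23.77
At T=3.58: C=31.09 D=49.43 B=23.77; the largest is D.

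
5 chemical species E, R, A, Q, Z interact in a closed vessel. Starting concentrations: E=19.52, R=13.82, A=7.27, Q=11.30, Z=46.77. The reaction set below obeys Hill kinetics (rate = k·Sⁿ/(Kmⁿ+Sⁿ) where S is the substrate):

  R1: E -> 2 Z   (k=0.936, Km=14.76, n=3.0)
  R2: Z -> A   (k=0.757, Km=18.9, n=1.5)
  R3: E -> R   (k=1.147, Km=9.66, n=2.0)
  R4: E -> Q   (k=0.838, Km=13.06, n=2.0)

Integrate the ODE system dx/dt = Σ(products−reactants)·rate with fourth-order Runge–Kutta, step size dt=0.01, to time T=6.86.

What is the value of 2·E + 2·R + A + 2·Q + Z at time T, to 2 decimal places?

Value at T = 143.32

Check how each reaction changes W = 2·E + 2·R + A + 2·Q + Z (weight of products minus weight of reactants):
R1: E -> 2 Z: (1·2) − (2·1) = 2 − 2 = 0
R2: Z -> A: (1·1) − (1·1) = 1 − 1 = 0
R3: E -> R: (2·1) − (2·1) = 2 − 2 = 0
R4: E -> Q: (2·1) − (2·1) = 2 − 2 = 0
Every reaction leaves W unchanged, so W is conserved and no simulation is needed: W(T) = W(0) = 2·19.52 + 2·13.82 + 7.27 + 2·11.30 + 46.77 = 143.32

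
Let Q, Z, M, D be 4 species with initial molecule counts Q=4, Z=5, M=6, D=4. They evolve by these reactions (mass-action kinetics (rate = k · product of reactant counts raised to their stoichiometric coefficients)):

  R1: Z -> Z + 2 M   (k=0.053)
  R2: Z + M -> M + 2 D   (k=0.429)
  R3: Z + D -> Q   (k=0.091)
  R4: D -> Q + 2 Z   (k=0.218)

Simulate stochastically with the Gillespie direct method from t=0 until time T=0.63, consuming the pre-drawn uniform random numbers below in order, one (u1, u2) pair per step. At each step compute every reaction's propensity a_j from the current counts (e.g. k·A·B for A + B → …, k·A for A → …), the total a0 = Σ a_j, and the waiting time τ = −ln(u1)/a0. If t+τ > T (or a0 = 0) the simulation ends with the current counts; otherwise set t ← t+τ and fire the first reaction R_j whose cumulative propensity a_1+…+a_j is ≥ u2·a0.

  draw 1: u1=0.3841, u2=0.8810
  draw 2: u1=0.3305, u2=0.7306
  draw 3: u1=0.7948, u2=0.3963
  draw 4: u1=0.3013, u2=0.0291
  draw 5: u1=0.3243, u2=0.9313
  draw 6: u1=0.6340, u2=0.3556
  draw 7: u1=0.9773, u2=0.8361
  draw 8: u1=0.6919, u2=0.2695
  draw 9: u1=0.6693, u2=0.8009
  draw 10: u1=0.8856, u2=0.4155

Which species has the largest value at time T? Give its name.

Dominant species at T: D

t=0.000: Q=4 Z=5 M=6 D=4
Draw 1: a1=0.265, a2=12.870, a3=1.820, a4=0.872, a0=15.827; τ=−ln(0.3841)/15.827=0.060 → t=0.060; u2·a0=0.8810·15.827=13.944; a1+a2=13.135 < 13.944 ≤ a1+…+a3=14.955 → R3 fires; Q=5 Z=4 M=6 D=3
Draw 2: a1=0.212, a2=10.296, a3=1.092, a4=0.654, a0=12.254; τ=−ln(0.3305)/12.254=0.090 → t=0.151; u2·a0=0.7306·12.254=8.953; a1=0.212 < 8.953 ≤ a1+a2=10.508 → R2 fires; Q=5 Z=3 M=6 D=5
Draw 3: a1=0.159, a2=7.722, a3=1.365, a4=1.090, a0=10.336; τ=−ln(0.7948)/10.336=0.022 → t=0.173; u2·a0=0.3963·10.336=4.096; a1=0.159 < 4.096 ≤ a1+a2=7.881 → R2 fires; Q=5 Z=2 M=6 D=7
Draw 4: a1=0.106, a2=5.148, a3=1.274, a4=1.526, a0=8.054; τ=−ln(0.3013)/8.054=0.149 → t=0.322; u2·a0=0.0291·8.054=0.234; a1=0.106 < 0.234 ≤ a1+a2=5.254 → R2 fires; Q=5 Z=1 M=6 D=9
Draw 5: a1=0.053, a2=2.574, a3=0.819, a4=1.962, a0=5.408; τ=−ln(0.3243)/5.408=0.208 → t=0.530; u2·a0=0.9313·5.408=5.036; a1+…+a3=3.446 < 5.036 ≤ a1+…+a4=5.408 → R4 fires; Q=6 Z=3 M=6 D=8
Draw 6: a1=0.159, a2=7.722, a3=2.184, a4=1.744, a0=11.809; τ=−ln(0.6340)/11.809=0.039 → t=0.569; u2·a0=0.3556·11.809=4.199; a1=0.159 < 4.199 ≤ a1+a2=7.881 → R2 fires; Q=6 Z=2 M=6 D=10
Draw 7: a1=0.106, a2=5.148, a3=1.820, a4=2.180, a0=9.254; τ=−ln(0.9773)/9.254=0.002 → t=0.571; u2·a0=0.8361·9.254=7.737; a1+…+a3=7.074 < 7.737 ≤ a1+…+a4=9.254 → R4 fires; Q=7 Z=4 M=6 D=9
Draw 8: a1=0.212, a2=10.296, a3=3.276, a4=1.962, a0=15.746; τ=−ln(0.6919)/15.746=0.023 → t=0.595; u2·a0=0.2695·15.746=4.244; a1=0.212 < 4.244 ≤ a1+a2=10.508 → R2 fires; Q=7 Z=3 M=6 D=11
Draw 9: a1=0.159, a2=7.722, a3=3.003, a4=2.398, a0=13.282; τ=−ln(0.6693)/13.282=0.030 → t=0.625; u2·a0=0.8009·13.282=10.638; a1+a2=7.881 < 10.638 ≤ a1+…+a3=10.884 → R3 fires; Q=8 Z=2 M=6 D=10
Draw 10: a1=0.106, a2=5.148, a3=1.820, a4=2.180, a0=9.254; τ=−ln(0.8856)/9.254=0.013 → t=0.638 > T=0.63: stop.
At T=0.63: Q=8 Z=2 M=6 D=10; the largest is D.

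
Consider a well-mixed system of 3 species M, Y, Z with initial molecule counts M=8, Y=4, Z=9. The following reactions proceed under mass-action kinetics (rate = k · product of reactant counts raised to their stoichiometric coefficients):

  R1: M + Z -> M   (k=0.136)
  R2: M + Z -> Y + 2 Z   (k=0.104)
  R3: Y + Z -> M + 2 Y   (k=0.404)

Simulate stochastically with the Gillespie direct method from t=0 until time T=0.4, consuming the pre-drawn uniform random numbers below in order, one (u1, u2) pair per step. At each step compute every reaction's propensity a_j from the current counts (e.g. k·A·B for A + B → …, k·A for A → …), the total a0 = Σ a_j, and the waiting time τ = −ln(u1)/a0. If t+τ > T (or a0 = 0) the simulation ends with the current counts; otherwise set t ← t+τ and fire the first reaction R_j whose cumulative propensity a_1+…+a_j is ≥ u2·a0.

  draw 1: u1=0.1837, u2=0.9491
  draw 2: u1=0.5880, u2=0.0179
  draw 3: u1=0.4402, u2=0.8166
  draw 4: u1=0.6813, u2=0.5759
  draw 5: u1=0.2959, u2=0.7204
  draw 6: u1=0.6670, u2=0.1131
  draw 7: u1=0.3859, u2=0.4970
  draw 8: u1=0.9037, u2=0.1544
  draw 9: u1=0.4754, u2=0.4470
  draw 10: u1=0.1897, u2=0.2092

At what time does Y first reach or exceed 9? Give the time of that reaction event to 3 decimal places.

Threshold first reached at t = 0.223

t=0.000: M=8 Y=4 Z=9
Draw 1: a1=9.792, a2=7.488, a3=14.544, a0=31.824; τ=−ln(0.1837)/31.824=0.053 → t=0.053; u2·a0=0.9491·31.824=30.204; a1+a2=17.280 < 30.204 ≤ a1+…+a3=31.824 → R3 fires; M=9 Y=5 Z=8
Draw 2: a1=9.792, a2=7.488, a3=16.160, a0=33.440; τ=−ln(0.5880)/33.440=0.016 → t=0.069; u2·a0=0.0179·33.440=0.599 ≤ a1=9.792 → R1 fires; M=9 Y=5 Z=7
Draw 3: a1=8.568, a2=6.552, a3=14.140, a0=29.260; τ=−ln(0.4402)/29.260=0.028 → t=0.097; u2·a0=0.8166·29.260=23.894; a1+a2=15.120 < 23.894 ≤ a1+…+a3=29.260 → R3 fires; M=10 Y=6 Z=6
Draw 4: a1=8.160, a2=6.240, a3=14.544, a0=28.944; τ=−ln(0.6813)/28.944=0.013 → t=0.110; u2·a0=0.5759·28.944=16.669; a1+a2=14.400 < 16.669 ≤ a1+…+a3=28.944 → R3 fires; M=11 Y=7 Z=5
Draw 5: a1=7.480, a2=5.720, a3=14.140, a0=27.340; τ=−ln(0.2959)/27.340=0.045 → t=0.155; u2·a0=0.7204·27.340=19.696; a1+a2=13.200 < 19.696 ≤ a1+…+a3=27.340 → R3 fires; M=12 Y=8 Z=4
Draw 6: a1=6.528, a2=4.992, a3=12.928, a0=24.448; τ=−ln(0.6670)/24.448=0.017 → t=0.172; u2·a0=0.1131·24.448=2.765 ≤ a1=6.528 → R1 fires; M=12 Y=8 Z=3
Draw 7: a1=4.896, a2=3.744, a3=9.696, a0=18.336; τ=−ln(0.3859)/18.336=0.052 → t=0.223; u2·a0=0.4970·18.336=9.113; a1+a2=8.640 < 9.113 ≤ a1+…+a3=18.336 → R3 fires; M=13 Y=9 Z=2
Draw 8: a1=3.536, a2=2.704, a3=7.272, a0=13.512; τ=−ln(0.9037)/13.512=0.007 → t=0.231; u2·a0=0.1544·13.512=2.086 ≤ a1=3.536 → R1 fires; M=13 Y=9 Z=1
Draw 9: a1=1.768, a2=1.352, a3=3.636, a0=6.756; τ=−ln(0.4754)/6.756=0.110 → t=0.341; u2·a0=0.4470·6.756=3.020; a1=1.768 < 3.020 ≤ a1+a2=3.120 → R2 fires; M=12 Y=10 Z=2
Draw 10: a1=3.264, a2=2.496, a3=8.080, a0=13.840; τ=−ln(0.1897)/13.840=0.120 → t=0.461 > T=0.4: stop.
Y first becomes ≥ 9 when it reaches 9 at the event at t=0.223.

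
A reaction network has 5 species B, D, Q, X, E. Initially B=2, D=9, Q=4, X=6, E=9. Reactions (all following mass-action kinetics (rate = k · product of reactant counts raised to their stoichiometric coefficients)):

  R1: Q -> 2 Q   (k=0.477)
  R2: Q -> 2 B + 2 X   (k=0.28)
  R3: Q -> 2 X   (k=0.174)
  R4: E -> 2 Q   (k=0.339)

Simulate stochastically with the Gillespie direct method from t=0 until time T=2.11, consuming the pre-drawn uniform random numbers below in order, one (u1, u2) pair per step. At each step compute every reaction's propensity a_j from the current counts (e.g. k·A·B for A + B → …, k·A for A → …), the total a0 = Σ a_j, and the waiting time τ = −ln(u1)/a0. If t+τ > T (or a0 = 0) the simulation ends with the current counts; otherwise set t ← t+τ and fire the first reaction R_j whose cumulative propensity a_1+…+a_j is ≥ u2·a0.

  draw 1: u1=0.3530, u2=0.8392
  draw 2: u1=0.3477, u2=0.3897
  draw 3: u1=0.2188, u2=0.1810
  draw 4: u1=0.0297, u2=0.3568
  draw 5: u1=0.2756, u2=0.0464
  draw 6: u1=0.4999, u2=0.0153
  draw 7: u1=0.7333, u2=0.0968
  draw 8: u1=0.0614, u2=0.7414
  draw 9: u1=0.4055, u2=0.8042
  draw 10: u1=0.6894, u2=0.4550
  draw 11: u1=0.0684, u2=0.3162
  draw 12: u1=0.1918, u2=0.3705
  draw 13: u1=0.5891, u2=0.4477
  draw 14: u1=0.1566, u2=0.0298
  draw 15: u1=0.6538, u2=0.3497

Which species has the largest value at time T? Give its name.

t=0.000: B=2 D=9 Q=4 X=6 E=9
Draw 1: a1=1.908, a2=1.120, a3=0.696, a4=3.051, a0=6.775; τ=−ln(0.3530)/6.775=0.154 → t=0.154; u2·a0=0.8392·6.775=5.686; a1+…+a3=3.724 < 5.686 ≤ a1+…+a4=6.775 → R4 fires; B=2 D=9 Q=6 X=6 E=8
Draw 2: a1=2.862, a2=1.680, a3=1.044, a4=2.712, a0=8.298; τ=−ln(0.3477)/8.298=0.127 → t=0.281; u2·a0=0.3897·8.298=3.234; a1=2.862 < 3.234 ≤ a1+a2=4.542 → R2 fires; B=4 D=9 Q=5 X=8 E=8
Draw 3: a1=2.385, a2=1.400, a3=0.870, a4=2.712, a0=7.367; τ=−ln(0.2188)/7.367=0.206 → t=0.487; u2·a0=0.1810·7.367=1.333 ≤ a1=2.385 → R1 fires; B=4 D=9 Q=6 X=8 E=8
Draw 4: a1=2.862, a2=1.680, a3=1.044, a4=2.712, a0=8.298; τ=−ln(0.0297)/8.298=0.424 → t=0.911; u2·a0=0.3568·8.298=2.961; a1=2.862 < 2.961 ≤ a1+a2=4.542 → R2 fires; B=6 D=9 Q=5 X=10 E=8
Draw 5: a1=2.385, a2=1.400, a3=0.870, a4=2.712, a0=7.367; τ=−ln(0.2756)/7.367=0.175 → t=1.086; u2·a0=0.0464·7.367=0.342 ≤ a1=2.385 → R1 fires; B=6 D=9 Q=6 X=10 E=8
Draw 6: a1=2.862, a2=1.680, a3=1.044, a4=2.712, a0=8.298; τ=−ln(0.4999)/8.298=0.084 → t=1.170; u2·a0=0.0153·8.298=0.127 ≤ a1=2.862 → R1 fires; B=6 D=9 Q=7 X=10 E=8
Draw 7: a1=3.339, a2=1.960, a3=1.218, a4=2.712, a0=9.229; τ=−ln(0.7333)/9.229=0.034 → t=1.203; u2·a0=0.0968·9.229=0.893 ≤ a1=3.339 → R1 fires; B=6 D=9 Q=8 X=10 E=8
Draw 8: a1=3.816, a2=2.240, a3=1.392, a4=2.712, a0=10.160; τ=−ln(0.0614)/10.160=0.275 → t=1.478; u2·a0=0.7414·10.160=7.533; a1+…+a3=7.448 < 7.533 ≤ a1+…+a4=10.160 → R4 fires; B=6 D=9 Q=10 X=10 E=7
Draw 9: a1=4.770, a2=2.800, a3=1.740, a4=2.373, a0=11.683; τ=−ln(0.4055)/11.683=0.077 → t=1.555; u2·a0=0.8042·11.683=9.395; a1+…+a3=9.310 < 9.395 ≤ a1+…+a4=11.683 → R4 fires; B=6 D=9 Q=12 X=10 E=6
Draw 10: a1=5.724, a2=3.360, a3=2.088, a4=2.034, a0=13.206; τ=−ln(0.6894)/13.206=0.028 → t=1.583; u2·a0=0.4550·13.206=6.009; a1=5.724 < 6.009 ≤ a1+a2=9.084 → R2 fires; B=8 D=9 Q=11 X=12 E=6
Draw 11: a1=5.247, a2=3.080, a3=1.914, a4=2.034, a0=12.275; τ=−ln(0.0684)/12.275=0.219 → t=1.802; u2·a0=0.3162·12.275=3.881 ≤ a1=5.247 → R1 fires; B=8 D=9 Q=12 X=12 E=6
Draw 12: a1=5.724, a2=3.360, a3=2.088, a4=2.034, a0=13.206; τ=−ln(0.1918)/13.206=0.125 → t=1.927; u2·a0=0.3705·13.206=4.893 ≤ a1=5.724 → R1 fires; B=8 D=9 Q=13 X=12 E=6
Draw 13: a1=6.201, a2=3.640, a3=2.262, a4=2.034, a0=14.137; τ=−ln(0.5891)/14.137=0.037 → t=1.964; u2·a0=0.4477·14.137=6.329; a1=6.201 < 6.329 ≤ a1+a2=9.841 → R2 fires; B=10 D=9 Q=12 X=14 E=6
Draw 14: a1=5.724, a2=3.360, a3=2.088, a4=2.034, a0=13.206; τ=−ln(0.1566)/13.206=0.140 → t=2.105; u2·a0=0.0298·13.206=0.394 ≤ a1=5.724 → R1 fires; B=10 D=9 Q=13 X=14 E=6
Draw 15: a1=6.201, a2=3.640, a3=2.262, a4=2.034, a0=14.137; τ=−ln(0.6538)/14.137=0.030 → t=2.135 > T=2.11: stop.
At T=2.11: B=10 D=9 Q=13 X=14 E=6; the largest is X.

Dominant species at T: X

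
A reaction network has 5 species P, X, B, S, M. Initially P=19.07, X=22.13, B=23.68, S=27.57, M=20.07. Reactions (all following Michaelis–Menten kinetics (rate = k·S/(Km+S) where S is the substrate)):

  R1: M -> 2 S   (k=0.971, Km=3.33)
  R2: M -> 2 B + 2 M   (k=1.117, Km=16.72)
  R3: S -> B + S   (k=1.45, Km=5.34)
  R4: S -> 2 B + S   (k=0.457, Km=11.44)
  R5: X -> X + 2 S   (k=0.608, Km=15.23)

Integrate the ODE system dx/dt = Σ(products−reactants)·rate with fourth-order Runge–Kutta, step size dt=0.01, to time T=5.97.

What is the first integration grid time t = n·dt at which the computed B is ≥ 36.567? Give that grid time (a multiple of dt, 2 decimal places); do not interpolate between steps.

Threshold first reached at t = 4.13

RK4 with dt=0.01: 597 steps to T=5.97. Trajectory (selected grid times):
t=0.00: P=19.07 X=22.13 B=23.68 S=27.57 M=20.07
t=0.66: P=19.07 X=22.13 B=25.72 S=29.14 M=19.92
t=1.33: P=19.07 X=22.13 B=27.80 S=30.74 M=19.77
t=1.99: P=19.07 X=22.13 B=29.86 S=32.31 M=19.62
t=2.65: P=19.07 X=22.13 B=31.92 S=33.88 M=19.47
t=3.32: P=19.07 X=22.13 B=34.03 S=35.48 M=19.32
t=3.98: P=19.07 X=22.13 B=36.11 S=37.04 M=19.17
t=4.12: P=19.07 X=22.13 B=36.55 S=37.38 M=19.13
t=4.13: P=19.07 X=22.13 B=36.59 S=37.40 M=19.13
t=4.64: P=19.07 X=22.13 B=38.20 S=38.61 M=19.01
t=5.31: P=19.07 X=22.13 B=40.32 S=40.20 M=18.86
t=5.97: P=19.07 X=22.13 B=42.42 S=41.76 M=18.70
B(4.12)=36.554 < 36.567 but B(4.13)=36.585 ≥ 36.567, so the first grid time is t=4.13.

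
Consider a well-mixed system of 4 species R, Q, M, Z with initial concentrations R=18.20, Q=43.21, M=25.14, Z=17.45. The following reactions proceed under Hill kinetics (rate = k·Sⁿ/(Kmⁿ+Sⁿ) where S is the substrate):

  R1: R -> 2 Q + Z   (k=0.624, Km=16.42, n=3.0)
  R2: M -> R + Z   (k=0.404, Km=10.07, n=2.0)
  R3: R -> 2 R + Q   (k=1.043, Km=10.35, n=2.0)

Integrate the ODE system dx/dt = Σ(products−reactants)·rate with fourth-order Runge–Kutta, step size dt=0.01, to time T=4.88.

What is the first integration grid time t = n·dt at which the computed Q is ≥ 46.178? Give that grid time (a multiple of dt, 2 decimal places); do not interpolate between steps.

Threshold first reached at t = 1.91

RK4 with dt=0.01: 488 steps to T=4.88. Trajectory (selected grid times):
t=0.00: R=18.20 Q=43.21 M=25.14 Z=17.45
t=0.54: R=18.62 Q=44.03 M=24.95 Z=17.83
t=1.08: R=19.04 Q=44.87 M=24.76 Z=18.22
t=1.63: R=19.46 Q=45.74 M=24.57 Z=18.63
t=1.90: R=19.67 Q=46.17 M=24.48 Z=18.83
t=1.91: R=19.67 Q=46.19 M=24.48 Z=18.83
t=2.17: R=19.87 Q=46.61 M=24.39 Z=19.03
t=2.71: R=20.29 Q=47.49 M=24.20 Z=19.43
t=3.25: R=20.70 Q=48.38 M=24.02 Z=19.84
t=3.80: R=21.12 Q=49.30 M=23.83 Z=20.26
t=4.34: R=21.53 Q=50.22 M=23.64 Z=20.68
t=4.88: R=21.94 Q=51.15 M=23.46 Z=21.09
Q(1.90)=46.170 < 46.178 but Q(1.91)=46.186 ≥ 46.178, so the first grid time is t=1.91.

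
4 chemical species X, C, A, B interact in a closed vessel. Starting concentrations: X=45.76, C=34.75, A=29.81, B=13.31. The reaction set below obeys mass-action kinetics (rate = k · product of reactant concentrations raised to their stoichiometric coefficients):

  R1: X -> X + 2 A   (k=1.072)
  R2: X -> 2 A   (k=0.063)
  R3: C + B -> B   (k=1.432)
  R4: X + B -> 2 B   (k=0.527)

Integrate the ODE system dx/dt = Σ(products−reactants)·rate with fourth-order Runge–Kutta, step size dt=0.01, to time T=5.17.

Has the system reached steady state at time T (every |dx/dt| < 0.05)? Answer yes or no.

Steady state at T: yes

RK4 with dt=0.01: 517 steps to T=5.17. Trajectory (selected grid times):
t=0.00: X=45.76 C=34.75 A=29.81 B=13.31
t=0.57: X=0.00 C=0.00 A=36.22 B=58.89
t=1.15: X=0.00 C=0.00 A=36.22 B=58.89
t=1.72: X=0.00 C=0.00 A=36.22 B=58.89
t=2.30: X=0.00 C=0.00 A=36.22 B=58.89
t=2.87: X=0.00 C=0.00 A=36.22 B=58.89
t=3.45: X=0.00 C=0.00 A=36.22 B=58.89
t=4.02: X=0.00 C=0.00 A=36.22 B=58.89
t=4.60: X=0.00 C=0.00 A=36.22 B=58.89
t=5.17: X=0.00 C=0.00 A=36.22 B=58.89
Rates at T: R1=0.0000, R2=0.0000, R3=0.0000, R4=0.0000
dx/dt at T (Σ net stoichiometry × rate): X=-0.0000, C=-0.0000, A=+0.0000, B=+0.0000
Largest |dx/dt| is |-0.0000| (X) < 0.05 → steady.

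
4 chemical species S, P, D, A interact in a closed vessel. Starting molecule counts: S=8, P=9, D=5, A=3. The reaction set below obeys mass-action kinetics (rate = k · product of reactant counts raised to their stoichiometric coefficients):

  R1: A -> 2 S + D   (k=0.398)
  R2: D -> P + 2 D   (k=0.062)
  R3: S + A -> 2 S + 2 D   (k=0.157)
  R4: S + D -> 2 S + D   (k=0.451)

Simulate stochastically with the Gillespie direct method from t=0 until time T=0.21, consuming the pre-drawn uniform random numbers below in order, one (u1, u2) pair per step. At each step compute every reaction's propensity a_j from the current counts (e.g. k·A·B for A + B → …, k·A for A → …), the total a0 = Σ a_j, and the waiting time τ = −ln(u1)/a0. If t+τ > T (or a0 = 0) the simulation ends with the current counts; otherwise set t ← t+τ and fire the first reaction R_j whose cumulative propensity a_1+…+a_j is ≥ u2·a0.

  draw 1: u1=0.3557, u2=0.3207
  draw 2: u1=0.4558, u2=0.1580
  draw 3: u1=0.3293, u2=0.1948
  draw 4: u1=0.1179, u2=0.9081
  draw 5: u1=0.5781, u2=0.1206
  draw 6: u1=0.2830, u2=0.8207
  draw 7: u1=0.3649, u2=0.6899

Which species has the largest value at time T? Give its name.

t=0.000: S=8 P=9 D=5 A=3
Draw 1: a1=1.194, a2=0.310, a3=3.768, a4=18.040, a0=23.312; τ=−ln(0.3557)/23.312=0.044 → t=0.044; u2·a0=0.3207·23.312=7.476; a1+…+a3=5.272 < 7.476 ≤ a1+…+a4=23.312 → R4 fires; S=9 P=9 D=5 A=3
Draw 2: a1=1.194, a2=0.310, a3=4.239, a4=20.295, a0=26.038; τ=−ln(0.4558)/26.038=0.030 → t=0.075; u2·a0=0.1580·26.038=4.114; a1+a2=1.504 < 4.114 ≤ a1+…+a3=5.743 → R3 fires; S=10 P=9 D=7 A=2
Draw 3: a1=0.796, a2=0.434, a3=3.140, a4=31.570, a0=35.940; τ=−ln(0.3293)/35.940=0.031 → t=0.105; u2·a0=0.1948·35.940=7.001; a1+…+a3=4.370 < 7.001 ≤ a1+…+a4=35.940 → R4 fires; S=11 P=9 D=7 A=2
Draw 4: a1=0.796, a2=0.434, a3=3.454, a4=34.727, a0=39.411; τ=−ln(0.1179)/39.411=0.054 → t=0.160; u2·a0=0.9081·39.411=35.789; a1+…+a3=4.684 < 35.789 ≤ a1+…+a4=39.411 → R4 fires; S=12 P=9 D=7 A=2
Draw 5: a1=0.796, a2=0.434, a3=3.768, a4=37.884, a0=42.882; τ=−ln(0.5781)/42.882=0.013 → t=0.172; u2·a0=0.1206·42.882=5.172; a1+…+a3=4.998 < 5.172 ≤ a1+…+a4=42.882 → R4 fires; S=13 P=9 D=7 A=2
Draw 6: a1=0.796, a2=0.434, a3=4.082, a4=41.041, a0=46.353; τ=−ln(0.2830)/46.353=0.027 → t=0.200; u2·a0=0.8207·46.353=38.042; a1+…+a3=5.312 < 38.042 ≤ a1+…+a4=46.353 → R4 fires; S=14 P=9 D=7 A=2
Draw 7: a1=0.796, a2=0.434, a3=4.396, a4=44.198, a0=49.824; τ=−ln(0.3649)/49.824=0.020 → t=0.220 > T=0.21: stop.
At T=0.21: S=14 P=9 D=7 A=2; the largest is S.

Dominant species at T: S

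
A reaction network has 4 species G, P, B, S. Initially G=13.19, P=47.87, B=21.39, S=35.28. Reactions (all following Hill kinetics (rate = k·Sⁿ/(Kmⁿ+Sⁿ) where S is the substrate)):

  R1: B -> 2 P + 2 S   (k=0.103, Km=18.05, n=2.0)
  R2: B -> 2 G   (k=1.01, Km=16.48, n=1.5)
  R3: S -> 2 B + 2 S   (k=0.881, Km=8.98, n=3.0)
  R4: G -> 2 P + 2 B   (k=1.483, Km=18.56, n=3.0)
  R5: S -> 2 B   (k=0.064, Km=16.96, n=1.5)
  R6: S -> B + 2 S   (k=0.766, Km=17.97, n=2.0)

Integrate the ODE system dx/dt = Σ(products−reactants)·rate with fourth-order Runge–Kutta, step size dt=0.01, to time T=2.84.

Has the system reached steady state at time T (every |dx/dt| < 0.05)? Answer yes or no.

Steady state at T: no

RK4 with dt=0.01: 284 steps to T=2.84. Trajectory (selected grid times):
t=0.00: G=13.19 P=47.87 B=21.39 S=35.28
t=0.32: G=13.45 P=48.17 B=22.21 S=35.78
t=0.63: G=13.71 P=48.46 B=23.02 S=36.26
t=0.95: G=13.98 P=48.78 B=23.86 S=36.76
t=1.26: G=14.24 P=49.10 B=24.68 S=37.25
t=1.58: G=14.51 P=49.45 B=25.53 S=37.75
t=1.89: G=14.77 P=49.79 B=26.37 S=38.24
t=2.21: G=15.05 P=50.16 B=27.24 S=38.75
t=2.52: G=15.31 P=50.53 B=28.10 S=39.25
t=2.84: G=15.59 P=50.93 B=28.99 S=39.76
Rates at T: R1=0.0742, R2=0.7069, R3=0.8710, R4=0.5518, R5=0.0501, R6=0.6361
dx/dt at T (Σ net stoichiometry × rate): G=+0.8621, P=+1.2520, B=+2.8005, S=+1.6054
Largest |dx/dt| is |+2.8005| (B) ≥ 0.05 → not steady.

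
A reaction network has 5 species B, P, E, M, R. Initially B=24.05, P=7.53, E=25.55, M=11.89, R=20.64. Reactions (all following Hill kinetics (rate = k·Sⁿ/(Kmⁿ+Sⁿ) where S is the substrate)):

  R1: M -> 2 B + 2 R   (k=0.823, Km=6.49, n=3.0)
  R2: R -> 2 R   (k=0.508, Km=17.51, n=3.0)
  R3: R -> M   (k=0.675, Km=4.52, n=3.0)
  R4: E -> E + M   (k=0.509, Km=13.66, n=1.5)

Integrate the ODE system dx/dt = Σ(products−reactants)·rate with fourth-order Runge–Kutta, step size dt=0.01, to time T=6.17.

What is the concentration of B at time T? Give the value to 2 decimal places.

B at T = 33.04

RK4 with dt=0.01: 617 steps to T=6.17. Trajectory (selected grid times):
t=0.00: B=24.05 P=7.53 E=25.55 M=11.89 R=20.64
t=0.69: B=25.03 P=7.53 E=25.55 M=12.11 R=21.38
t=1.37: B=26.00 P=7.53 E=25.55 M=12.33 R=22.13
t=2.06: B=27.00 P=7.53 E=25.55 M=12.55 R=22.90
t=2.74: B=27.98 P=7.53 E=25.55 M=12.76 R=23.67
t=3.43: B=28.99 P=7.53 E=25.55 M=12.97 R=24.47
t=4.11: B=29.99 P=7.53 E=25.55 M=13.18 R=25.26
t=4.80: B=31.01 P=7.53 E=25.55 M=13.38 R=26.08
t=5.48: B=32.01 P=7.53 E=25.55 M=13.59 R=26.90
t=6.17: B=33.04 P=7.53 E=25.55 M=13.79 R=27.74
Read off B at T=6.17: 33.04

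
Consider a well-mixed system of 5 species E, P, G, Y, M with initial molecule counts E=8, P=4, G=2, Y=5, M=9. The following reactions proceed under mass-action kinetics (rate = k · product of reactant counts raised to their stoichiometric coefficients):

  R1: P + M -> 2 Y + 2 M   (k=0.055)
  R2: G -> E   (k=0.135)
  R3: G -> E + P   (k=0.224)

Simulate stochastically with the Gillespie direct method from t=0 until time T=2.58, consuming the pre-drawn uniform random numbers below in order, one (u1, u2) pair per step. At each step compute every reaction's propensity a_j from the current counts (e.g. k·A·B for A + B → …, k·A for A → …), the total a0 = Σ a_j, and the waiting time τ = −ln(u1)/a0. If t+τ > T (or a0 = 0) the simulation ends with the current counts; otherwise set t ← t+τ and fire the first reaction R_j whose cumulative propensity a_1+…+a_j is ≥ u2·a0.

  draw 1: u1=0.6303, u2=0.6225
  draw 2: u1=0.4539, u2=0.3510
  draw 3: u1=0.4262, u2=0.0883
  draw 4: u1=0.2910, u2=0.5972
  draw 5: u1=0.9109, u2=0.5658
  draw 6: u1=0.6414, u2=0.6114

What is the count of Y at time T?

t=0.000: E=8 P=4 G=2 Y=5 M=9
Draw 1: a1=1.980, a2=0.270, a3=0.448, a0=2.698; τ=−ln(0.6303)/2.698=0.171 → t=0.171; u2·a0=0.6225·2.698=1.680 ≤ a1=1.980 → R1 fires; E=8 P=3 G=2 Y=7 M=10
Draw 2: a1=1.650, a2=0.270, a3=0.448, a0=2.368; τ=−ln(0.4539)/2.368=0.334 → t=0.505; u2·a0=0.3510·2.368=0.831 ≤ a1=1.650 → R1 fires; E=8 P=2 G=2 Y=9 M=11
Draw 3: a1=1.210, a2=0.270, a3=0.448, a0=1.928; τ=−ln(0.4262)/1.928=0.442 → t=0.947; u2·a0=0.0883·1.928=0.170 ≤ a1=1.210 → R1 fires; E=8 P=1 G=2 Y=11 M=12
Draw 4: a1=0.660, a2=0.270, a3=0.448, a0=1.378; τ=−ln(0.2910)/1.378=0.896 → t=1.843; u2·a0=0.5972·1.378=0.823; a1=0.660 < 0.823 ≤ a1+a2=0.930 → R2 fires; E=9 P=1 G=1 Y=11 M=12
Draw 5: a1=0.660, a2=0.135, a3=0.224, a0=1.019; τ=−ln(0.9109)/1.019=0.092 → t=1.934; u2·a0=0.5658·1.019=0.577 ≤ a1=0.660 → R1 fires; E=9 P=0 G=1 Y=13 M=13
Draw 6: a1=0.000, a2=0.135, a3=0.224, a0=0.359; τ=−ln(0.6414)/0.359=1.237 → t=3.171 > T=2.58: stop.
Read off Y at T=2.58: 13

Y at T = 13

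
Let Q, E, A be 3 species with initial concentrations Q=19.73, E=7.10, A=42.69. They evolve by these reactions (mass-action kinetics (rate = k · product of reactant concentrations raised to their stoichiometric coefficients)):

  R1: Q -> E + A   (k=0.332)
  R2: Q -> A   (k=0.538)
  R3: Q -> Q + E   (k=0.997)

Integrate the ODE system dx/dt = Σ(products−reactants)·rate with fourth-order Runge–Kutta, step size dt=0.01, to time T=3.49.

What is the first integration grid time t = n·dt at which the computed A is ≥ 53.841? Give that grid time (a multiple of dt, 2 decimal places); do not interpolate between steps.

RK4 with dt=0.01: 349 steps to T=3.49. Trajectory (selected grid times):
t=0.00: Q=19.73 E=7.10 A=42.69
t=0.39: Q=14.05 E=15.77 A=48.37
t=0.78: Q=10.01 E=21.95 A=52.41
t=0.95: Q=8.63 E=24.05 A=53.79
t=0.96: Q=8.56 E=24.17 A=53.86
t=1.16: Q=7.19 E=26.25 A=55.23
t=1.55: Q=5.12 E=29.41 A=57.30
t=1.94: Q=3.65 E=31.67 A=58.77
t=2.33: Q=2.60 E=33.27 A=59.82
t=2.71: Q=1.87 E=34.39 A=60.55
t=3.10: Q=1.33 E=35.21 A=61.09
t=3.49: Q=0.95 E=35.79 A=61.47
A(0.95)=53.787 < 53.841 but A(0.96)=53.861 ≥ 53.841, so the first grid time is t=0.96.

Threshold first reached at t = 0.96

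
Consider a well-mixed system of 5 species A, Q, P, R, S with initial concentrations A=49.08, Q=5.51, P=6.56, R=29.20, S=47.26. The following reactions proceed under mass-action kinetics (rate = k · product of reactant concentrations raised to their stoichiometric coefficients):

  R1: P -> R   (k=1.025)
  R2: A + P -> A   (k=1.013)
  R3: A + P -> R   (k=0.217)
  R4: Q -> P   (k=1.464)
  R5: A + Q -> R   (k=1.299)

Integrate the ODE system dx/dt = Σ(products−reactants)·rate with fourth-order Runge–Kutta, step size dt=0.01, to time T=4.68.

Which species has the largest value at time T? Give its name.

Dominant species at T: S

RK4 with dt=0.01: 468 steps to T=4.68. Trajectory (selected grid times):
t=0.00: A=49.08 Q=5.51 P=6.56 R=29.20 S=47.26
t=0.52: A=42.54 Q=0.00 P=0.00 R=35.86 S=47.26
t=1.04: A=42.54 Q=0.00 P=0.00 R=35.86 S=47.26
t=1.56: A=42.54 Q=0.00 P=0.00 R=35.86 S=47.26
t=2.08: A=42.54 Q=0.00 P=0.00 R=35.86 S=47.26
t=2.60: A=42.54 Q=0.00 P=0.00 R=35.86 S=47.26
t=3.12: A=42.54 Q=0.00 P=0.00 R=35.86 S=47.26
t=3.64: A=42.54 Q=0.00 P=0.00 R=35.86 S=47.26
t=4.16: A=42.54 Q=0.00 P=0.00 R=35.86 S=47.26
t=4.68: A=42.54 Q=0.00 P=0.00 R=35.86 S=47.26
At T=4.68: A=42.54 Q=0.00 P=0.00 R=35.86 S=47.26; the largest is S.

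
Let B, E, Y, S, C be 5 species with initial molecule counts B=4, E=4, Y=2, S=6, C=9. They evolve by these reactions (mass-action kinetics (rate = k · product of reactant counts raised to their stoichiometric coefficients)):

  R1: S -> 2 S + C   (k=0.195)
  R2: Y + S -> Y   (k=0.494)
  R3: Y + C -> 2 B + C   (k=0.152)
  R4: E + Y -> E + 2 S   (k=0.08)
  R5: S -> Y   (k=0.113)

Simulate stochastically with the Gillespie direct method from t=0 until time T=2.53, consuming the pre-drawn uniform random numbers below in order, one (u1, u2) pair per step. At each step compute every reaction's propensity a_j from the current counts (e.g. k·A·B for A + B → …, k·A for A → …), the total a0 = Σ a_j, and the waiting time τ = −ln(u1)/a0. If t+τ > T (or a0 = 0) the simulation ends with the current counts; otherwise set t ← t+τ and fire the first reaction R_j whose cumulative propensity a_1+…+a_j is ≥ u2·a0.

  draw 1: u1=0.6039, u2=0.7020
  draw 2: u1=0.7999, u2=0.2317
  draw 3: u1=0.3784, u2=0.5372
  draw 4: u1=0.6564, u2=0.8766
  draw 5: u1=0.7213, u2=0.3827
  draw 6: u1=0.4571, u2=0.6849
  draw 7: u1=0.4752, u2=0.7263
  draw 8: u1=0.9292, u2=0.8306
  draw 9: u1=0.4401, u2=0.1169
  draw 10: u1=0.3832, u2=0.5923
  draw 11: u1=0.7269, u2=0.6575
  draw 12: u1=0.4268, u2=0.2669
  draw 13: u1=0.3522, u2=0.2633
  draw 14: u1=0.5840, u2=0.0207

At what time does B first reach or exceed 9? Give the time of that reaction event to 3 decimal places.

Threshold first reached at t = 1.362

t=0.000: B=4 E=4 Y=2 S=6 C=9
Draw 1: a1=1.170, a2=5.928, a3=2.736, a4=0.640, a5=0.678, a0=11.152; τ=−ln(0.6039)/11.152=0.045 → t=0.045; u2·a0=0.7020·11.152=7.829; a1+a2=7.098 < 7.829 ≤ a1+…+a3=9.834 → R3 fires; B=6 E=4 Y=1 S=6 C=9
Draw 2: a1=1.170, a2=2.964, a3=1.368, a4=0.320, a5=0.678, a0=6.500; τ=−ln(0.7999)/6.500=0.034 → t=0.080; u2·a0=0.2317·6.500=1.506; a1=1.170 < 1.506 ≤ a1+a2=4.134 → R2 fires; B=6 E=4 Y=1 S=5 C=9
Draw 3: a1=0.975, a2=2.470, a3=1.368, a4=0.320, a5=0.565, a0=5.698; τ=−ln(0.3784)/5.698=0.171 → t=0.250; u2·a0=0.5372·5.698=3.061; a1=0.975 < 3.061 ≤ a1+a2=3.445 → R2 fires; B=6 E=4 Y=1 S=4 C=9
Draw 4: a1=0.780, a2=1.976, a3=1.368, a4=0.320, a5=0.452, a0=4.896; τ=−ln(0.6564)/4.896=0.086 → t=0.336; u2·a0=0.8766·4.896=4.292; a1+…+a3=4.124 < 4.292 ≤ a1+…+a4=4.444 → R4 fires; B=6 E=4 Y=0 S=6 C=9
Draw 5: a1=1.170, a2=0.000, a3=0.000, a4=0.000, a5=0.678, a0=1.848; τ=−ln(0.7213)/1.848=0.177 → t=0.513; u2·a0=0.3827·1.848=0.707 ≤ a1=1.170 → R1 fires; B=6 E=4 Y=0 S=7 C=10
Draw 6: a1=1.365, a2=0.000, a3=0.000, a4=0.000, a5=0.791, a0=2.156; τ=−ln(0.4571)/2.156=0.363 → t=0.876; u2·a0=0.6849·2.156=1.477; a1+…+a4=1.365 < 1.477 ≤ a1+…+a5=2.156 → R5 fires; B=6 E=4 Y=1 S=6 C=10
Draw 7: a1=1.170, a2=2.964, a3=1.520, a4=0.320, a5=0.678, a0=6.652; τ=−ln(0.4752)/6.652=0.112 → t=0.988; u2·a0=0.7263·6.652=4.831; a1+a2=4.134 < 4.831 ≤ a1+…+a3=5.654 → R3 fires; B=8 E=4 Y=0 S=6 C=10
Draw 8: a1=1.170, a2=0.000, a3=0.000, a4=0.000, a5=0.678, a0=1.848; τ=−ln(0.9292)/1.848=0.040 → t=1.028; u2·a0=0.8306·1.848=1.535; a1+…+a4=1.170 < 1.535 ≤ a1+…+a5=1.848 → R5 fires; B=8 E=4 Y=1 S=5 C=10
Draw 9: a1=0.975, a2=2.470, a3=1.520, a4=0.320, a5=0.565, a0=5.850; τ=−ln(0.4401)/5.850=0.140 → t=1.168; u2·a0=0.1169·5.850=0.684 ≤ a1=0.975 → R1 fires; B=8 E=4 Y=1 S=6 C=11
Draw 10: a1=1.170, a2=2.964, a3=1.672, a4=0.320, a5=0.678, a0=6.804; τ=−ln(0.3832)/6.804=0.141 → t=1.309; u2·a0=0.5923·6.804=4.030; a1=1.170 < 4.030 ≤ a1+a2=4.134 → R2 fires; B=8 E=4 Y=1 S=5 C=11
Draw 11: a1=0.975, a2=2.470, a3=1.672, a4=0.320, a5=0.565, a0=6.002; τ=−ln(0.7269)/6.002=0.053 → t=1.362; u2·a0=0.6575·6.002=3.946; a1+a2=3.445 < 3.946 ≤ a1+…+a3=5.117 → R3 fires; B=10 E=4 Y=0 S=5 C=11
Draw 12: a1=0.975, a2=0.000, a3=0.000, a4=0.000, a5=0.565, a0=1.540; τ=−ln(0.4268)/1.540=0.553 → t=1.915; u2·a0=0.2669·1.540=0.411 ≤ a1=0.975 → R1 fires; B=10 E=4 Y=0 S=6 C=12
Draw 13: a1=1.170, a2=0.000, a3=0.000, a4=0.000, a5=0.678, a0=1.848; τ=−ln(0.3522)/1.848=0.565 → t=2.480; u2·a0=0.2633·1.848=0.487 ≤ a1=1.170 → R1 fires; B=10 E=4 Y=0 S=7 C=13
Draw 14: a1=1.365, a2=0.000, a3=0.000, a4=0.000, a5=0.791, a0=2.156; τ=−ln(0.5840)/2.156=0.249 → t=2.729 > T=2.53: stop.
B first becomes ≥ 9 when it reaches 10 at the event at t=1.362.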